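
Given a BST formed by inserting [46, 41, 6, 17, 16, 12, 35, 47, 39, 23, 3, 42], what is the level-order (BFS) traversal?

Tree insertion order: [46, 41, 6, 17, 16, 12, 35, 47, 39, 23, 3, 42]
Tree (level-order array): [46, 41, 47, 6, 42, None, None, 3, 17, None, None, None, None, 16, 35, 12, None, 23, 39]
BFS from the root, enqueuing left then right child of each popped node:
  queue [46] -> pop 46, enqueue [41, 47], visited so far: [46]
  queue [41, 47] -> pop 41, enqueue [6, 42], visited so far: [46, 41]
  queue [47, 6, 42] -> pop 47, enqueue [none], visited so far: [46, 41, 47]
  queue [6, 42] -> pop 6, enqueue [3, 17], visited so far: [46, 41, 47, 6]
  queue [42, 3, 17] -> pop 42, enqueue [none], visited so far: [46, 41, 47, 6, 42]
  queue [3, 17] -> pop 3, enqueue [none], visited so far: [46, 41, 47, 6, 42, 3]
  queue [17] -> pop 17, enqueue [16, 35], visited so far: [46, 41, 47, 6, 42, 3, 17]
  queue [16, 35] -> pop 16, enqueue [12], visited so far: [46, 41, 47, 6, 42, 3, 17, 16]
  queue [35, 12] -> pop 35, enqueue [23, 39], visited so far: [46, 41, 47, 6, 42, 3, 17, 16, 35]
  queue [12, 23, 39] -> pop 12, enqueue [none], visited so far: [46, 41, 47, 6, 42, 3, 17, 16, 35, 12]
  queue [23, 39] -> pop 23, enqueue [none], visited so far: [46, 41, 47, 6, 42, 3, 17, 16, 35, 12, 23]
  queue [39] -> pop 39, enqueue [none], visited so far: [46, 41, 47, 6, 42, 3, 17, 16, 35, 12, 23, 39]
Result: [46, 41, 47, 6, 42, 3, 17, 16, 35, 12, 23, 39]


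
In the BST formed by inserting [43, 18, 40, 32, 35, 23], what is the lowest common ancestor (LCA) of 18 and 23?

Tree insertion order: [43, 18, 40, 32, 35, 23]
Tree (level-order array): [43, 18, None, None, 40, 32, None, 23, 35]
In a BST, the LCA of p=18, q=23 is the first node v on the
root-to-leaf path with p <= v <= q (go left if both < v, right if both > v).
Walk from root:
  at 43: both 18 and 23 < 43, go left
  at 18: 18 <= 18 <= 23, this is the LCA
LCA = 18


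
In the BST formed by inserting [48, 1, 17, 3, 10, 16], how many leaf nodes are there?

Tree built from: [48, 1, 17, 3, 10, 16]
Tree (level-order array): [48, 1, None, None, 17, 3, None, None, 10, None, 16]
Rule: A leaf has 0 children.
Per-node child counts:
  node 48: 1 child(ren)
  node 1: 1 child(ren)
  node 17: 1 child(ren)
  node 3: 1 child(ren)
  node 10: 1 child(ren)
  node 16: 0 child(ren)
Matching nodes: [16]
Count of leaf nodes: 1


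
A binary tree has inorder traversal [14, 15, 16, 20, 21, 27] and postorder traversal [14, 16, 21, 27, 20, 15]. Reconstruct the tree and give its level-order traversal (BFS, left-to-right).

Inorder:   [14, 15, 16, 20, 21, 27]
Postorder: [14, 16, 21, 27, 20, 15]
Algorithm: postorder visits root last, so walk postorder right-to-left;
each value is the root of the current inorder slice — split it at that
value, recurse on the right subtree first, then the left.
Recursive splits:
  root=15; inorder splits into left=[14], right=[16, 20, 21, 27]
  root=20; inorder splits into left=[16], right=[21, 27]
  root=27; inorder splits into left=[21], right=[]
  root=21; inorder splits into left=[], right=[]
  root=16; inorder splits into left=[], right=[]
  root=14; inorder splits into left=[], right=[]
Reconstructed level-order: [15, 14, 20, 16, 27, 21]


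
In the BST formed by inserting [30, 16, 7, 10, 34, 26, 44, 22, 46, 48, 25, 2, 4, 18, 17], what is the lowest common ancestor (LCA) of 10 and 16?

Tree insertion order: [30, 16, 7, 10, 34, 26, 44, 22, 46, 48, 25, 2, 4, 18, 17]
Tree (level-order array): [30, 16, 34, 7, 26, None, 44, 2, 10, 22, None, None, 46, None, 4, None, None, 18, 25, None, 48, None, None, 17]
In a BST, the LCA of p=10, q=16 is the first node v on the
root-to-leaf path with p <= v <= q (go left if both < v, right if both > v).
Walk from root:
  at 30: both 10 and 16 < 30, go left
  at 16: 10 <= 16 <= 16, this is the LCA
LCA = 16


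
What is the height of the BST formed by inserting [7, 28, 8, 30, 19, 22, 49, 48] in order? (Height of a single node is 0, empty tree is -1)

Insertion order: [7, 28, 8, 30, 19, 22, 49, 48]
Tree (level-order array): [7, None, 28, 8, 30, None, 19, None, 49, None, 22, 48]
Compute height bottom-up (empty subtree = -1):
  height(22) = 1 + max(-1, -1) = 0
  height(19) = 1 + max(-1, 0) = 1
  height(8) = 1 + max(-1, 1) = 2
  height(48) = 1 + max(-1, -1) = 0
  height(49) = 1 + max(0, -1) = 1
  height(30) = 1 + max(-1, 1) = 2
  height(28) = 1 + max(2, 2) = 3
  height(7) = 1 + max(-1, 3) = 4
Height = 4


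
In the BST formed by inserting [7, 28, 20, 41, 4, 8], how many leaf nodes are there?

Tree built from: [7, 28, 20, 41, 4, 8]
Tree (level-order array): [7, 4, 28, None, None, 20, 41, 8]
Rule: A leaf has 0 children.
Per-node child counts:
  node 7: 2 child(ren)
  node 4: 0 child(ren)
  node 28: 2 child(ren)
  node 20: 1 child(ren)
  node 8: 0 child(ren)
  node 41: 0 child(ren)
Matching nodes: [4, 8, 41]
Count of leaf nodes: 3


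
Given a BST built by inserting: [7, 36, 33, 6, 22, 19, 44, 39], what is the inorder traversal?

Tree insertion order: [7, 36, 33, 6, 22, 19, 44, 39]
Tree (level-order array): [7, 6, 36, None, None, 33, 44, 22, None, 39, None, 19]
Inorder traversal: [6, 7, 19, 22, 33, 36, 39, 44]


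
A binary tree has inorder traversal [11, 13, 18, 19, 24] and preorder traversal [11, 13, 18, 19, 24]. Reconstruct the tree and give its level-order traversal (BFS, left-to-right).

Inorder:  [11, 13, 18, 19, 24]
Preorder: [11, 13, 18, 19, 24]
Algorithm: preorder visits root first, so consume preorder in order;
for each root, split the current inorder slice at that value into
left-subtree inorder and right-subtree inorder, then recurse.
Recursive splits:
  root=11; inorder splits into left=[], right=[13, 18, 19, 24]
  root=13; inorder splits into left=[], right=[18, 19, 24]
  root=18; inorder splits into left=[], right=[19, 24]
  root=19; inorder splits into left=[], right=[24]
  root=24; inorder splits into left=[], right=[]
Reconstructed level-order: [11, 13, 18, 19, 24]


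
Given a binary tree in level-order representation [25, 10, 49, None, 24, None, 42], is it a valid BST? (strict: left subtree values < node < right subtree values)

Level-order array: [25, 10, 49, None, 24, None, 42]
Validate using subtree bounds (lo, hi): at each node, require lo < value < hi,
then recurse left with hi=value and right with lo=value.
Preorder trace (stopping at first violation):
  at node 25 with bounds (-inf, +inf): OK
  at node 10 with bounds (-inf, 25): OK
  at node 24 with bounds (10, 25): OK
  at node 49 with bounds (25, +inf): OK
  at node 42 with bounds (49, +inf): VIOLATION
Node 42 violates its bound: not (49 < 42 < +inf).
Result: Not a valid BST


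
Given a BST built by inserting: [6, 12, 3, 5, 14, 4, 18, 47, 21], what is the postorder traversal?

Tree insertion order: [6, 12, 3, 5, 14, 4, 18, 47, 21]
Tree (level-order array): [6, 3, 12, None, 5, None, 14, 4, None, None, 18, None, None, None, 47, 21]
Postorder traversal: [4, 5, 3, 21, 47, 18, 14, 12, 6]


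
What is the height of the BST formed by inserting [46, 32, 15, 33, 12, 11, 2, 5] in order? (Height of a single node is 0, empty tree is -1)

Insertion order: [46, 32, 15, 33, 12, 11, 2, 5]
Tree (level-order array): [46, 32, None, 15, 33, 12, None, None, None, 11, None, 2, None, None, 5]
Compute height bottom-up (empty subtree = -1):
  height(5) = 1 + max(-1, -1) = 0
  height(2) = 1 + max(-1, 0) = 1
  height(11) = 1 + max(1, -1) = 2
  height(12) = 1 + max(2, -1) = 3
  height(15) = 1 + max(3, -1) = 4
  height(33) = 1 + max(-1, -1) = 0
  height(32) = 1 + max(4, 0) = 5
  height(46) = 1 + max(5, -1) = 6
Height = 6


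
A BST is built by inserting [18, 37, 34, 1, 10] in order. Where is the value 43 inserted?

Starting tree (level order): [18, 1, 37, None, 10, 34]
Insertion path: 18 -> 37
Result: insert 43 as right child of 37
Final tree (level order): [18, 1, 37, None, 10, 34, 43]


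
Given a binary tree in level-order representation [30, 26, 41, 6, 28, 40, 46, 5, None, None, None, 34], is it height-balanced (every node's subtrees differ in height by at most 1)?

Tree (level-order array): [30, 26, 41, 6, 28, 40, 46, 5, None, None, None, 34]
Definition: a tree is height-balanced if, at every node, |h(left) - h(right)| <= 1 (empty subtree has height -1).
Bottom-up per-node check:
  node 5: h_left=-1, h_right=-1, diff=0 [OK], height=0
  node 6: h_left=0, h_right=-1, diff=1 [OK], height=1
  node 28: h_left=-1, h_right=-1, diff=0 [OK], height=0
  node 26: h_left=1, h_right=0, diff=1 [OK], height=2
  node 34: h_left=-1, h_right=-1, diff=0 [OK], height=0
  node 40: h_left=0, h_right=-1, diff=1 [OK], height=1
  node 46: h_left=-1, h_right=-1, diff=0 [OK], height=0
  node 41: h_left=1, h_right=0, diff=1 [OK], height=2
  node 30: h_left=2, h_right=2, diff=0 [OK], height=3
All nodes satisfy the balance condition.
Result: Balanced


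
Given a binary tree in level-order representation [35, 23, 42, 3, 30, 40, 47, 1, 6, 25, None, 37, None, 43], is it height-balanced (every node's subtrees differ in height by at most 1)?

Tree (level-order array): [35, 23, 42, 3, 30, 40, 47, 1, 6, 25, None, 37, None, 43]
Definition: a tree is height-balanced if, at every node, |h(left) - h(right)| <= 1 (empty subtree has height -1).
Bottom-up per-node check:
  node 1: h_left=-1, h_right=-1, diff=0 [OK], height=0
  node 6: h_left=-1, h_right=-1, diff=0 [OK], height=0
  node 3: h_left=0, h_right=0, diff=0 [OK], height=1
  node 25: h_left=-1, h_right=-1, diff=0 [OK], height=0
  node 30: h_left=0, h_right=-1, diff=1 [OK], height=1
  node 23: h_left=1, h_right=1, diff=0 [OK], height=2
  node 37: h_left=-1, h_right=-1, diff=0 [OK], height=0
  node 40: h_left=0, h_right=-1, diff=1 [OK], height=1
  node 43: h_left=-1, h_right=-1, diff=0 [OK], height=0
  node 47: h_left=0, h_right=-1, diff=1 [OK], height=1
  node 42: h_left=1, h_right=1, diff=0 [OK], height=2
  node 35: h_left=2, h_right=2, diff=0 [OK], height=3
All nodes satisfy the balance condition.
Result: Balanced


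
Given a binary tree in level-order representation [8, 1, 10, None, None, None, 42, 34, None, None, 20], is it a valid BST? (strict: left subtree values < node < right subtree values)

Level-order array: [8, 1, 10, None, None, None, 42, 34, None, None, 20]
Validate using subtree bounds (lo, hi): at each node, require lo < value < hi,
then recurse left with hi=value and right with lo=value.
Preorder trace (stopping at first violation):
  at node 8 with bounds (-inf, +inf): OK
  at node 1 with bounds (-inf, 8): OK
  at node 10 with bounds (8, +inf): OK
  at node 42 with bounds (10, +inf): OK
  at node 34 with bounds (10, 42): OK
  at node 20 with bounds (34, 42): VIOLATION
Node 20 violates its bound: not (34 < 20 < 42).
Result: Not a valid BST


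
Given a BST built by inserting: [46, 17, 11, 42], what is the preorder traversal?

Tree insertion order: [46, 17, 11, 42]
Tree (level-order array): [46, 17, None, 11, 42]
Preorder traversal: [46, 17, 11, 42]


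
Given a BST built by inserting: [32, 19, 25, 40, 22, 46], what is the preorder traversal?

Tree insertion order: [32, 19, 25, 40, 22, 46]
Tree (level-order array): [32, 19, 40, None, 25, None, 46, 22]
Preorder traversal: [32, 19, 25, 22, 40, 46]


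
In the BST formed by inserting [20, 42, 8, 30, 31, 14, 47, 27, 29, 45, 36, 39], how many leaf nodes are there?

Tree built from: [20, 42, 8, 30, 31, 14, 47, 27, 29, 45, 36, 39]
Tree (level-order array): [20, 8, 42, None, 14, 30, 47, None, None, 27, 31, 45, None, None, 29, None, 36, None, None, None, None, None, 39]
Rule: A leaf has 0 children.
Per-node child counts:
  node 20: 2 child(ren)
  node 8: 1 child(ren)
  node 14: 0 child(ren)
  node 42: 2 child(ren)
  node 30: 2 child(ren)
  node 27: 1 child(ren)
  node 29: 0 child(ren)
  node 31: 1 child(ren)
  node 36: 1 child(ren)
  node 39: 0 child(ren)
  node 47: 1 child(ren)
  node 45: 0 child(ren)
Matching nodes: [14, 29, 39, 45]
Count of leaf nodes: 4


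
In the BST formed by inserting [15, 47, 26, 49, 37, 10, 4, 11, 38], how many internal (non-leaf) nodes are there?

Tree built from: [15, 47, 26, 49, 37, 10, 4, 11, 38]
Tree (level-order array): [15, 10, 47, 4, 11, 26, 49, None, None, None, None, None, 37, None, None, None, 38]
Rule: An internal node has at least one child.
Per-node child counts:
  node 15: 2 child(ren)
  node 10: 2 child(ren)
  node 4: 0 child(ren)
  node 11: 0 child(ren)
  node 47: 2 child(ren)
  node 26: 1 child(ren)
  node 37: 1 child(ren)
  node 38: 0 child(ren)
  node 49: 0 child(ren)
Matching nodes: [15, 10, 47, 26, 37]
Count of internal (non-leaf) nodes: 5


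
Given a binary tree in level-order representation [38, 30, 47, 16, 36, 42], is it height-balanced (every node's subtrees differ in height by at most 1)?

Tree (level-order array): [38, 30, 47, 16, 36, 42]
Definition: a tree is height-balanced if, at every node, |h(left) - h(right)| <= 1 (empty subtree has height -1).
Bottom-up per-node check:
  node 16: h_left=-1, h_right=-1, diff=0 [OK], height=0
  node 36: h_left=-1, h_right=-1, diff=0 [OK], height=0
  node 30: h_left=0, h_right=0, diff=0 [OK], height=1
  node 42: h_left=-1, h_right=-1, diff=0 [OK], height=0
  node 47: h_left=0, h_right=-1, diff=1 [OK], height=1
  node 38: h_left=1, h_right=1, diff=0 [OK], height=2
All nodes satisfy the balance condition.
Result: Balanced


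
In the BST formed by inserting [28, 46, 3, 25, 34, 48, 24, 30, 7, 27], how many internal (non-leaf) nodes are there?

Tree built from: [28, 46, 3, 25, 34, 48, 24, 30, 7, 27]
Tree (level-order array): [28, 3, 46, None, 25, 34, 48, 24, 27, 30, None, None, None, 7]
Rule: An internal node has at least one child.
Per-node child counts:
  node 28: 2 child(ren)
  node 3: 1 child(ren)
  node 25: 2 child(ren)
  node 24: 1 child(ren)
  node 7: 0 child(ren)
  node 27: 0 child(ren)
  node 46: 2 child(ren)
  node 34: 1 child(ren)
  node 30: 0 child(ren)
  node 48: 0 child(ren)
Matching nodes: [28, 3, 25, 24, 46, 34]
Count of internal (non-leaf) nodes: 6


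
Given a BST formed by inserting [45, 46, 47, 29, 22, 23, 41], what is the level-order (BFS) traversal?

Tree insertion order: [45, 46, 47, 29, 22, 23, 41]
Tree (level-order array): [45, 29, 46, 22, 41, None, 47, None, 23]
BFS from the root, enqueuing left then right child of each popped node:
  queue [45] -> pop 45, enqueue [29, 46], visited so far: [45]
  queue [29, 46] -> pop 29, enqueue [22, 41], visited so far: [45, 29]
  queue [46, 22, 41] -> pop 46, enqueue [47], visited so far: [45, 29, 46]
  queue [22, 41, 47] -> pop 22, enqueue [23], visited so far: [45, 29, 46, 22]
  queue [41, 47, 23] -> pop 41, enqueue [none], visited so far: [45, 29, 46, 22, 41]
  queue [47, 23] -> pop 47, enqueue [none], visited so far: [45, 29, 46, 22, 41, 47]
  queue [23] -> pop 23, enqueue [none], visited so far: [45, 29, 46, 22, 41, 47, 23]
Result: [45, 29, 46, 22, 41, 47, 23]


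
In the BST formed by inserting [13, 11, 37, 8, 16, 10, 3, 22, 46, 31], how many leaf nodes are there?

Tree built from: [13, 11, 37, 8, 16, 10, 3, 22, 46, 31]
Tree (level-order array): [13, 11, 37, 8, None, 16, 46, 3, 10, None, 22, None, None, None, None, None, None, None, 31]
Rule: A leaf has 0 children.
Per-node child counts:
  node 13: 2 child(ren)
  node 11: 1 child(ren)
  node 8: 2 child(ren)
  node 3: 0 child(ren)
  node 10: 0 child(ren)
  node 37: 2 child(ren)
  node 16: 1 child(ren)
  node 22: 1 child(ren)
  node 31: 0 child(ren)
  node 46: 0 child(ren)
Matching nodes: [3, 10, 31, 46]
Count of leaf nodes: 4


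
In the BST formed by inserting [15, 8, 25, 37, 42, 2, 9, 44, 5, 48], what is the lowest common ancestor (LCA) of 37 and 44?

Tree insertion order: [15, 8, 25, 37, 42, 2, 9, 44, 5, 48]
Tree (level-order array): [15, 8, 25, 2, 9, None, 37, None, 5, None, None, None, 42, None, None, None, 44, None, 48]
In a BST, the LCA of p=37, q=44 is the first node v on the
root-to-leaf path with p <= v <= q (go left if both < v, right if both > v).
Walk from root:
  at 15: both 37 and 44 > 15, go right
  at 25: both 37 and 44 > 25, go right
  at 37: 37 <= 37 <= 44, this is the LCA
LCA = 37


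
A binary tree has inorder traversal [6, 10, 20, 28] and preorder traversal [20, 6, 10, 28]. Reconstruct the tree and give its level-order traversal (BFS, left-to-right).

Inorder:  [6, 10, 20, 28]
Preorder: [20, 6, 10, 28]
Algorithm: preorder visits root first, so consume preorder in order;
for each root, split the current inorder slice at that value into
left-subtree inorder and right-subtree inorder, then recurse.
Recursive splits:
  root=20; inorder splits into left=[6, 10], right=[28]
  root=6; inorder splits into left=[], right=[10]
  root=10; inorder splits into left=[], right=[]
  root=28; inorder splits into left=[], right=[]
Reconstructed level-order: [20, 6, 28, 10]


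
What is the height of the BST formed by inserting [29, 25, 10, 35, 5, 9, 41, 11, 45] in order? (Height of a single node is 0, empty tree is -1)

Insertion order: [29, 25, 10, 35, 5, 9, 41, 11, 45]
Tree (level-order array): [29, 25, 35, 10, None, None, 41, 5, 11, None, 45, None, 9]
Compute height bottom-up (empty subtree = -1):
  height(9) = 1 + max(-1, -1) = 0
  height(5) = 1 + max(-1, 0) = 1
  height(11) = 1 + max(-1, -1) = 0
  height(10) = 1 + max(1, 0) = 2
  height(25) = 1 + max(2, -1) = 3
  height(45) = 1 + max(-1, -1) = 0
  height(41) = 1 + max(-1, 0) = 1
  height(35) = 1 + max(-1, 1) = 2
  height(29) = 1 + max(3, 2) = 4
Height = 4


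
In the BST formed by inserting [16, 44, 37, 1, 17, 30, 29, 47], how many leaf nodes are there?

Tree built from: [16, 44, 37, 1, 17, 30, 29, 47]
Tree (level-order array): [16, 1, 44, None, None, 37, 47, 17, None, None, None, None, 30, 29]
Rule: A leaf has 0 children.
Per-node child counts:
  node 16: 2 child(ren)
  node 1: 0 child(ren)
  node 44: 2 child(ren)
  node 37: 1 child(ren)
  node 17: 1 child(ren)
  node 30: 1 child(ren)
  node 29: 0 child(ren)
  node 47: 0 child(ren)
Matching nodes: [1, 29, 47]
Count of leaf nodes: 3


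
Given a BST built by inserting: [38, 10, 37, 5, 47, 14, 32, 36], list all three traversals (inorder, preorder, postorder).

Tree insertion order: [38, 10, 37, 5, 47, 14, 32, 36]
Tree (level-order array): [38, 10, 47, 5, 37, None, None, None, None, 14, None, None, 32, None, 36]
Inorder (L, root, R): [5, 10, 14, 32, 36, 37, 38, 47]
Preorder (root, L, R): [38, 10, 5, 37, 14, 32, 36, 47]
Postorder (L, R, root): [5, 36, 32, 14, 37, 10, 47, 38]


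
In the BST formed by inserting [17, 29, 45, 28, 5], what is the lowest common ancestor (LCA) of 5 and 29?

Tree insertion order: [17, 29, 45, 28, 5]
Tree (level-order array): [17, 5, 29, None, None, 28, 45]
In a BST, the LCA of p=5, q=29 is the first node v on the
root-to-leaf path with p <= v <= q (go left if both < v, right if both > v).
Walk from root:
  at 17: 5 <= 17 <= 29, this is the LCA
LCA = 17


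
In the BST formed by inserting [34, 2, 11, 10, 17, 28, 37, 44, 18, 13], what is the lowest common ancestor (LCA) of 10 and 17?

Tree insertion order: [34, 2, 11, 10, 17, 28, 37, 44, 18, 13]
Tree (level-order array): [34, 2, 37, None, 11, None, 44, 10, 17, None, None, None, None, 13, 28, None, None, 18]
In a BST, the LCA of p=10, q=17 is the first node v on the
root-to-leaf path with p <= v <= q (go left if both < v, right if both > v).
Walk from root:
  at 34: both 10 and 17 < 34, go left
  at 2: both 10 and 17 > 2, go right
  at 11: 10 <= 11 <= 17, this is the LCA
LCA = 11


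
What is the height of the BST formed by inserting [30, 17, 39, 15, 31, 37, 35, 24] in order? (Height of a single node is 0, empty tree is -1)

Insertion order: [30, 17, 39, 15, 31, 37, 35, 24]
Tree (level-order array): [30, 17, 39, 15, 24, 31, None, None, None, None, None, None, 37, 35]
Compute height bottom-up (empty subtree = -1):
  height(15) = 1 + max(-1, -1) = 0
  height(24) = 1 + max(-1, -1) = 0
  height(17) = 1 + max(0, 0) = 1
  height(35) = 1 + max(-1, -1) = 0
  height(37) = 1 + max(0, -1) = 1
  height(31) = 1 + max(-1, 1) = 2
  height(39) = 1 + max(2, -1) = 3
  height(30) = 1 + max(1, 3) = 4
Height = 4


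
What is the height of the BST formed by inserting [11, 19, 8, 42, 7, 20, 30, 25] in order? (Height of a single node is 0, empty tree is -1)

Insertion order: [11, 19, 8, 42, 7, 20, 30, 25]
Tree (level-order array): [11, 8, 19, 7, None, None, 42, None, None, 20, None, None, 30, 25]
Compute height bottom-up (empty subtree = -1):
  height(7) = 1 + max(-1, -1) = 0
  height(8) = 1 + max(0, -1) = 1
  height(25) = 1 + max(-1, -1) = 0
  height(30) = 1 + max(0, -1) = 1
  height(20) = 1 + max(-1, 1) = 2
  height(42) = 1 + max(2, -1) = 3
  height(19) = 1 + max(-1, 3) = 4
  height(11) = 1 + max(1, 4) = 5
Height = 5


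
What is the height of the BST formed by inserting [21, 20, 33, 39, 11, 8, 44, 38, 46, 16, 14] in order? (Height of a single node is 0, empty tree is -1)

Insertion order: [21, 20, 33, 39, 11, 8, 44, 38, 46, 16, 14]
Tree (level-order array): [21, 20, 33, 11, None, None, 39, 8, 16, 38, 44, None, None, 14, None, None, None, None, 46]
Compute height bottom-up (empty subtree = -1):
  height(8) = 1 + max(-1, -1) = 0
  height(14) = 1 + max(-1, -1) = 0
  height(16) = 1 + max(0, -1) = 1
  height(11) = 1 + max(0, 1) = 2
  height(20) = 1 + max(2, -1) = 3
  height(38) = 1 + max(-1, -1) = 0
  height(46) = 1 + max(-1, -1) = 0
  height(44) = 1 + max(-1, 0) = 1
  height(39) = 1 + max(0, 1) = 2
  height(33) = 1 + max(-1, 2) = 3
  height(21) = 1 + max(3, 3) = 4
Height = 4


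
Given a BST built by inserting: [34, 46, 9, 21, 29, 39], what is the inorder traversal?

Tree insertion order: [34, 46, 9, 21, 29, 39]
Tree (level-order array): [34, 9, 46, None, 21, 39, None, None, 29]
Inorder traversal: [9, 21, 29, 34, 39, 46]


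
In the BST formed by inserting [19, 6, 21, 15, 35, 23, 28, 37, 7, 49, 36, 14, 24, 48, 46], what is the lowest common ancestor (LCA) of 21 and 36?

Tree insertion order: [19, 6, 21, 15, 35, 23, 28, 37, 7, 49, 36, 14, 24, 48, 46]
Tree (level-order array): [19, 6, 21, None, 15, None, 35, 7, None, 23, 37, None, 14, None, 28, 36, 49, None, None, 24, None, None, None, 48, None, None, None, 46]
In a BST, the LCA of p=21, q=36 is the first node v on the
root-to-leaf path with p <= v <= q (go left if both < v, right if both > v).
Walk from root:
  at 19: both 21 and 36 > 19, go right
  at 21: 21 <= 21 <= 36, this is the LCA
LCA = 21


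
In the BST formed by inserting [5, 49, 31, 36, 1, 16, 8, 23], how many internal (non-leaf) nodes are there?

Tree built from: [5, 49, 31, 36, 1, 16, 8, 23]
Tree (level-order array): [5, 1, 49, None, None, 31, None, 16, 36, 8, 23]
Rule: An internal node has at least one child.
Per-node child counts:
  node 5: 2 child(ren)
  node 1: 0 child(ren)
  node 49: 1 child(ren)
  node 31: 2 child(ren)
  node 16: 2 child(ren)
  node 8: 0 child(ren)
  node 23: 0 child(ren)
  node 36: 0 child(ren)
Matching nodes: [5, 49, 31, 16]
Count of internal (non-leaf) nodes: 4


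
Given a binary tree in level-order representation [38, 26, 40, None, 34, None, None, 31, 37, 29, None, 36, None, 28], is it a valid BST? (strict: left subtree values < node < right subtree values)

Level-order array: [38, 26, 40, None, 34, None, None, 31, 37, 29, None, 36, None, 28]
Validate using subtree bounds (lo, hi): at each node, require lo < value < hi,
then recurse left with hi=value and right with lo=value.
Preorder trace (stopping at first violation):
  at node 38 with bounds (-inf, +inf): OK
  at node 26 with bounds (-inf, 38): OK
  at node 34 with bounds (26, 38): OK
  at node 31 with bounds (26, 34): OK
  at node 29 with bounds (26, 31): OK
  at node 28 with bounds (26, 29): OK
  at node 37 with bounds (34, 38): OK
  at node 36 with bounds (34, 37): OK
  at node 40 with bounds (38, +inf): OK
No violation found at any node.
Result: Valid BST


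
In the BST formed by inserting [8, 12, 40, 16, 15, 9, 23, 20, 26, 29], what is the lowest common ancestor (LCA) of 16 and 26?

Tree insertion order: [8, 12, 40, 16, 15, 9, 23, 20, 26, 29]
Tree (level-order array): [8, None, 12, 9, 40, None, None, 16, None, 15, 23, None, None, 20, 26, None, None, None, 29]
In a BST, the LCA of p=16, q=26 is the first node v on the
root-to-leaf path with p <= v <= q (go left if both < v, right if both > v).
Walk from root:
  at 8: both 16 and 26 > 8, go right
  at 12: both 16 and 26 > 12, go right
  at 40: both 16 and 26 < 40, go left
  at 16: 16 <= 16 <= 26, this is the LCA
LCA = 16


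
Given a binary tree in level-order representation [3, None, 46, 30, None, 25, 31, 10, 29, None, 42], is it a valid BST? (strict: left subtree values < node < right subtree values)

Level-order array: [3, None, 46, 30, None, 25, 31, 10, 29, None, 42]
Validate using subtree bounds (lo, hi): at each node, require lo < value < hi,
then recurse left with hi=value and right with lo=value.
Preorder trace (stopping at first violation):
  at node 3 with bounds (-inf, +inf): OK
  at node 46 with bounds (3, +inf): OK
  at node 30 with bounds (3, 46): OK
  at node 25 with bounds (3, 30): OK
  at node 10 with bounds (3, 25): OK
  at node 29 with bounds (25, 30): OK
  at node 31 with bounds (30, 46): OK
  at node 42 with bounds (31, 46): OK
No violation found at any node.
Result: Valid BST


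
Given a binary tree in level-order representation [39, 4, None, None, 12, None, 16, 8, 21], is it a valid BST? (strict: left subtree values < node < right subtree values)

Level-order array: [39, 4, None, None, 12, None, 16, 8, 21]
Validate using subtree bounds (lo, hi): at each node, require lo < value < hi,
then recurse left with hi=value and right with lo=value.
Preorder trace (stopping at first violation):
  at node 39 with bounds (-inf, +inf): OK
  at node 4 with bounds (-inf, 39): OK
  at node 12 with bounds (4, 39): OK
  at node 16 with bounds (12, 39): OK
  at node 8 with bounds (12, 16): VIOLATION
Node 8 violates its bound: not (12 < 8 < 16).
Result: Not a valid BST


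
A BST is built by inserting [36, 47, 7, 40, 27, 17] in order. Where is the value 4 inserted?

Starting tree (level order): [36, 7, 47, None, 27, 40, None, 17]
Insertion path: 36 -> 7
Result: insert 4 as left child of 7
Final tree (level order): [36, 7, 47, 4, 27, 40, None, None, None, 17]


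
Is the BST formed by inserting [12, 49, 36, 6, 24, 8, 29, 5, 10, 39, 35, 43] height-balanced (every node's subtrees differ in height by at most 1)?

Tree (level-order array): [12, 6, 49, 5, 8, 36, None, None, None, None, 10, 24, 39, None, None, None, 29, None, 43, None, 35]
Definition: a tree is height-balanced if, at every node, |h(left) - h(right)| <= 1 (empty subtree has height -1).
Bottom-up per-node check:
  node 5: h_left=-1, h_right=-1, diff=0 [OK], height=0
  node 10: h_left=-1, h_right=-1, diff=0 [OK], height=0
  node 8: h_left=-1, h_right=0, diff=1 [OK], height=1
  node 6: h_left=0, h_right=1, diff=1 [OK], height=2
  node 35: h_left=-1, h_right=-1, diff=0 [OK], height=0
  node 29: h_left=-1, h_right=0, diff=1 [OK], height=1
  node 24: h_left=-1, h_right=1, diff=2 [FAIL (|-1-1|=2 > 1)], height=2
  node 43: h_left=-1, h_right=-1, diff=0 [OK], height=0
  node 39: h_left=-1, h_right=0, diff=1 [OK], height=1
  node 36: h_left=2, h_right=1, diff=1 [OK], height=3
  node 49: h_left=3, h_right=-1, diff=4 [FAIL (|3--1|=4 > 1)], height=4
  node 12: h_left=2, h_right=4, diff=2 [FAIL (|2-4|=2 > 1)], height=5
Node 24 violates the condition: |-1 - 1| = 2 > 1.
Result: Not balanced


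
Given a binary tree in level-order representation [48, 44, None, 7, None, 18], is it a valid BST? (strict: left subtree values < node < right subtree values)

Level-order array: [48, 44, None, 7, None, 18]
Validate using subtree bounds (lo, hi): at each node, require lo < value < hi,
then recurse left with hi=value and right with lo=value.
Preorder trace (stopping at first violation):
  at node 48 with bounds (-inf, +inf): OK
  at node 44 with bounds (-inf, 48): OK
  at node 7 with bounds (-inf, 44): OK
  at node 18 with bounds (-inf, 7): VIOLATION
Node 18 violates its bound: not (-inf < 18 < 7).
Result: Not a valid BST


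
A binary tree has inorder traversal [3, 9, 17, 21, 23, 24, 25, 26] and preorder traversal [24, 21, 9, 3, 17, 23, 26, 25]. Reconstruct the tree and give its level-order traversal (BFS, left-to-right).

Inorder:  [3, 9, 17, 21, 23, 24, 25, 26]
Preorder: [24, 21, 9, 3, 17, 23, 26, 25]
Algorithm: preorder visits root first, so consume preorder in order;
for each root, split the current inorder slice at that value into
left-subtree inorder and right-subtree inorder, then recurse.
Recursive splits:
  root=24; inorder splits into left=[3, 9, 17, 21, 23], right=[25, 26]
  root=21; inorder splits into left=[3, 9, 17], right=[23]
  root=9; inorder splits into left=[3], right=[17]
  root=3; inorder splits into left=[], right=[]
  root=17; inorder splits into left=[], right=[]
  root=23; inorder splits into left=[], right=[]
  root=26; inorder splits into left=[25], right=[]
  root=25; inorder splits into left=[], right=[]
Reconstructed level-order: [24, 21, 26, 9, 23, 25, 3, 17]


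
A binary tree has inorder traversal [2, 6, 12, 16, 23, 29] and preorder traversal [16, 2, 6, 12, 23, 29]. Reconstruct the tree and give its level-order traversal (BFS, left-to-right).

Inorder:  [2, 6, 12, 16, 23, 29]
Preorder: [16, 2, 6, 12, 23, 29]
Algorithm: preorder visits root first, so consume preorder in order;
for each root, split the current inorder slice at that value into
left-subtree inorder and right-subtree inorder, then recurse.
Recursive splits:
  root=16; inorder splits into left=[2, 6, 12], right=[23, 29]
  root=2; inorder splits into left=[], right=[6, 12]
  root=6; inorder splits into left=[], right=[12]
  root=12; inorder splits into left=[], right=[]
  root=23; inorder splits into left=[], right=[29]
  root=29; inorder splits into left=[], right=[]
Reconstructed level-order: [16, 2, 23, 6, 29, 12]


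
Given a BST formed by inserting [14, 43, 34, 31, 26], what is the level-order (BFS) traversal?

Tree insertion order: [14, 43, 34, 31, 26]
Tree (level-order array): [14, None, 43, 34, None, 31, None, 26]
BFS from the root, enqueuing left then right child of each popped node:
  queue [14] -> pop 14, enqueue [43], visited so far: [14]
  queue [43] -> pop 43, enqueue [34], visited so far: [14, 43]
  queue [34] -> pop 34, enqueue [31], visited so far: [14, 43, 34]
  queue [31] -> pop 31, enqueue [26], visited so far: [14, 43, 34, 31]
  queue [26] -> pop 26, enqueue [none], visited so far: [14, 43, 34, 31, 26]
Result: [14, 43, 34, 31, 26]


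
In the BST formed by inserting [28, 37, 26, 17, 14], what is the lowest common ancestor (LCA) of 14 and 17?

Tree insertion order: [28, 37, 26, 17, 14]
Tree (level-order array): [28, 26, 37, 17, None, None, None, 14]
In a BST, the LCA of p=14, q=17 is the first node v on the
root-to-leaf path with p <= v <= q (go left if both < v, right if both > v).
Walk from root:
  at 28: both 14 and 17 < 28, go left
  at 26: both 14 and 17 < 26, go left
  at 17: 14 <= 17 <= 17, this is the LCA
LCA = 17


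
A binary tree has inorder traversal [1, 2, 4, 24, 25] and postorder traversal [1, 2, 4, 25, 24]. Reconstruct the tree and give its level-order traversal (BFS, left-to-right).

Inorder:   [1, 2, 4, 24, 25]
Postorder: [1, 2, 4, 25, 24]
Algorithm: postorder visits root last, so walk postorder right-to-left;
each value is the root of the current inorder slice — split it at that
value, recurse on the right subtree first, then the left.
Recursive splits:
  root=24; inorder splits into left=[1, 2, 4], right=[25]
  root=25; inorder splits into left=[], right=[]
  root=4; inorder splits into left=[1, 2], right=[]
  root=2; inorder splits into left=[1], right=[]
  root=1; inorder splits into left=[], right=[]
Reconstructed level-order: [24, 4, 25, 2, 1]


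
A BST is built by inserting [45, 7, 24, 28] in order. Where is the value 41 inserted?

Starting tree (level order): [45, 7, None, None, 24, None, 28]
Insertion path: 45 -> 7 -> 24 -> 28
Result: insert 41 as right child of 28
Final tree (level order): [45, 7, None, None, 24, None, 28, None, 41]


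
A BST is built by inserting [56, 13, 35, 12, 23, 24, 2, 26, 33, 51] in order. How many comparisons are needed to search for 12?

Search path for 12: 56 -> 13 -> 12
Found: True
Comparisons: 3


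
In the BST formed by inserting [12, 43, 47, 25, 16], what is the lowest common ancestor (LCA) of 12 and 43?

Tree insertion order: [12, 43, 47, 25, 16]
Tree (level-order array): [12, None, 43, 25, 47, 16]
In a BST, the LCA of p=12, q=43 is the first node v on the
root-to-leaf path with p <= v <= q (go left if both < v, right if both > v).
Walk from root:
  at 12: 12 <= 12 <= 43, this is the LCA
LCA = 12


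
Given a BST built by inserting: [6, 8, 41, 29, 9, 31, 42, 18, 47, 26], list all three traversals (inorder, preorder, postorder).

Tree insertion order: [6, 8, 41, 29, 9, 31, 42, 18, 47, 26]
Tree (level-order array): [6, None, 8, None, 41, 29, 42, 9, 31, None, 47, None, 18, None, None, None, None, None, 26]
Inorder (L, root, R): [6, 8, 9, 18, 26, 29, 31, 41, 42, 47]
Preorder (root, L, R): [6, 8, 41, 29, 9, 18, 26, 31, 42, 47]
Postorder (L, R, root): [26, 18, 9, 31, 29, 47, 42, 41, 8, 6]


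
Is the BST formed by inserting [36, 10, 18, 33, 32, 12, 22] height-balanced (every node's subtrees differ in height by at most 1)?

Tree (level-order array): [36, 10, None, None, 18, 12, 33, None, None, 32, None, 22]
Definition: a tree is height-balanced if, at every node, |h(left) - h(right)| <= 1 (empty subtree has height -1).
Bottom-up per-node check:
  node 12: h_left=-1, h_right=-1, diff=0 [OK], height=0
  node 22: h_left=-1, h_right=-1, diff=0 [OK], height=0
  node 32: h_left=0, h_right=-1, diff=1 [OK], height=1
  node 33: h_left=1, h_right=-1, diff=2 [FAIL (|1--1|=2 > 1)], height=2
  node 18: h_left=0, h_right=2, diff=2 [FAIL (|0-2|=2 > 1)], height=3
  node 10: h_left=-1, h_right=3, diff=4 [FAIL (|-1-3|=4 > 1)], height=4
  node 36: h_left=4, h_right=-1, diff=5 [FAIL (|4--1|=5 > 1)], height=5
Node 33 violates the condition: |1 - -1| = 2 > 1.
Result: Not balanced


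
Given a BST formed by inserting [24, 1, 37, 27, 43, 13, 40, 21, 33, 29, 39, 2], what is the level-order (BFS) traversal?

Tree insertion order: [24, 1, 37, 27, 43, 13, 40, 21, 33, 29, 39, 2]
Tree (level-order array): [24, 1, 37, None, 13, 27, 43, 2, 21, None, 33, 40, None, None, None, None, None, 29, None, 39]
BFS from the root, enqueuing left then right child of each popped node:
  queue [24] -> pop 24, enqueue [1, 37], visited so far: [24]
  queue [1, 37] -> pop 1, enqueue [13], visited so far: [24, 1]
  queue [37, 13] -> pop 37, enqueue [27, 43], visited so far: [24, 1, 37]
  queue [13, 27, 43] -> pop 13, enqueue [2, 21], visited so far: [24, 1, 37, 13]
  queue [27, 43, 2, 21] -> pop 27, enqueue [33], visited so far: [24, 1, 37, 13, 27]
  queue [43, 2, 21, 33] -> pop 43, enqueue [40], visited so far: [24, 1, 37, 13, 27, 43]
  queue [2, 21, 33, 40] -> pop 2, enqueue [none], visited so far: [24, 1, 37, 13, 27, 43, 2]
  queue [21, 33, 40] -> pop 21, enqueue [none], visited so far: [24, 1, 37, 13, 27, 43, 2, 21]
  queue [33, 40] -> pop 33, enqueue [29], visited so far: [24, 1, 37, 13, 27, 43, 2, 21, 33]
  queue [40, 29] -> pop 40, enqueue [39], visited so far: [24, 1, 37, 13, 27, 43, 2, 21, 33, 40]
  queue [29, 39] -> pop 29, enqueue [none], visited so far: [24, 1, 37, 13, 27, 43, 2, 21, 33, 40, 29]
  queue [39] -> pop 39, enqueue [none], visited so far: [24, 1, 37, 13, 27, 43, 2, 21, 33, 40, 29, 39]
Result: [24, 1, 37, 13, 27, 43, 2, 21, 33, 40, 29, 39]


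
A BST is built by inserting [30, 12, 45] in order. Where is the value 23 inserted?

Starting tree (level order): [30, 12, 45]
Insertion path: 30 -> 12
Result: insert 23 as right child of 12
Final tree (level order): [30, 12, 45, None, 23]


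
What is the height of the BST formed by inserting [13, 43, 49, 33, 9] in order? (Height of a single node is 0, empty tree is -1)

Insertion order: [13, 43, 49, 33, 9]
Tree (level-order array): [13, 9, 43, None, None, 33, 49]
Compute height bottom-up (empty subtree = -1):
  height(9) = 1 + max(-1, -1) = 0
  height(33) = 1 + max(-1, -1) = 0
  height(49) = 1 + max(-1, -1) = 0
  height(43) = 1 + max(0, 0) = 1
  height(13) = 1 + max(0, 1) = 2
Height = 2


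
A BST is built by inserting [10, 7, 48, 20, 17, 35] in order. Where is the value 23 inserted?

Starting tree (level order): [10, 7, 48, None, None, 20, None, 17, 35]
Insertion path: 10 -> 48 -> 20 -> 35
Result: insert 23 as left child of 35
Final tree (level order): [10, 7, 48, None, None, 20, None, 17, 35, None, None, 23]


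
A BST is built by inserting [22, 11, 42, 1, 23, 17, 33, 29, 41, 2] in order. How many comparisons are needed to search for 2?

Search path for 2: 22 -> 11 -> 1 -> 2
Found: True
Comparisons: 4


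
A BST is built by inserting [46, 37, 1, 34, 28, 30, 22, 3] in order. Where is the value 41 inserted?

Starting tree (level order): [46, 37, None, 1, None, None, 34, 28, None, 22, 30, 3]
Insertion path: 46 -> 37
Result: insert 41 as right child of 37
Final tree (level order): [46, 37, None, 1, 41, None, 34, None, None, 28, None, 22, 30, 3]


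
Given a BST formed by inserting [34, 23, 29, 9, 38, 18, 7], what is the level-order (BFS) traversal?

Tree insertion order: [34, 23, 29, 9, 38, 18, 7]
Tree (level-order array): [34, 23, 38, 9, 29, None, None, 7, 18]
BFS from the root, enqueuing left then right child of each popped node:
  queue [34] -> pop 34, enqueue [23, 38], visited so far: [34]
  queue [23, 38] -> pop 23, enqueue [9, 29], visited so far: [34, 23]
  queue [38, 9, 29] -> pop 38, enqueue [none], visited so far: [34, 23, 38]
  queue [9, 29] -> pop 9, enqueue [7, 18], visited so far: [34, 23, 38, 9]
  queue [29, 7, 18] -> pop 29, enqueue [none], visited so far: [34, 23, 38, 9, 29]
  queue [7, 18] -> pop 7, enqueue [none], visited so far: [34, 23, 38, 9, 29, 7]
  queue [18] -> pop 18, enqueue [none], visited so far: [34, 23, 38, 9, 29, 7, 18]
Result: [34, 23, 38, 9, 29, 7, 18]


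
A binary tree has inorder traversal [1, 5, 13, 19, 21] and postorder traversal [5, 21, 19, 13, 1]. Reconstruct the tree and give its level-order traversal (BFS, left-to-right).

Inorder:   [1, 5, 13, 19, 21]
Postorder: [5, 21, 19, 13, 1]
Algorithm: postorder visits root last, so walk postorder right-to-left;
each value is the root of the current inorder slice — split it at that
value, recurse on the right subtree first, then the left.
Recursive splits:
  root=1; inorder splits into left=[], right=[5, 13, 19, 21]
  root=13; inorder splits into left=[5], right=[19, 21]
  root=19; inorder splits into left=[], right=[21]
  root=21; inorder splits into left=[], right=[]
  root=5; inorder splits into left=[], right=[]
Reconstructed level-order: [1, 13, 5, 19, 21]


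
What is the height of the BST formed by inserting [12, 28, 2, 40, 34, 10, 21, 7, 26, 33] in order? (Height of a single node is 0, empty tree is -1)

Insertion order: [12, 28, 2, 40, 34, 10, 21, 7, 26, 33]
Tree (level-order array): [12, 2, 28, None, 10, 21, 40, 7, None, None, 26, 34, None, None, None, None, None, 33]
Compute height bottom-up (empty subtree = -1):
  height(7) = 1 + max(-1, -1) = 0
  height(10) = 1 + max(0, -1) = 1
  height(2) = 1 + max(-1, 1) = 2
  height(26) = 1 + max(-1, -1) = 0
  height(21) = 1 + max(-1, 0) = 1
  height(33) = 1 + max(-1, -1) = 0
  height(34) = 1 + max(0, -1) = 1
  height(40) = 1 + max(1, -1) = 2
  height(28) = 1 + max(1, 2) = 3
  height(12) = 1 + max(2, 3) = 4
Height = 4


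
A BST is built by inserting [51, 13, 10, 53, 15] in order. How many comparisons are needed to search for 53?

Search path for 53: 51 -> 53
Found: True
Comparisons: 2


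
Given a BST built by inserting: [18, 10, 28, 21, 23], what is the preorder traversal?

Tree insertion order: [18, 10, 28, 21, 23]
Tree (level-order array): [18, 10, 28, None, None, 21, None, None, 23]
Preorder traversal: [18, 10, 28, 21, 23]


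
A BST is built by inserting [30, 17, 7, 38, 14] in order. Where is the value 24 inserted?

Starting tree (level order): [30, 17, 38, 7, None, None, None, None, 14]
Insertion path: 30 -> 17
Result: insert 24 as right child of 17
Final tree (level order): [30, 17, 38, 7, 24, None, None, None, 14]


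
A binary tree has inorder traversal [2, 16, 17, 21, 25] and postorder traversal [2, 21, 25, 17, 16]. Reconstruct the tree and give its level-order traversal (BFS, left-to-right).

Inorder:   [2, 16, 17, 21, 25]
Postorder: [2, 21, 25, 17, 16]
Algorithm: postorder visits root last, so walk postorder right-to-left;
each value is the root of the current inorder slice — split it at that
value, recurse on the right subtree first, then the left.
Recursive splits:
  root=16; inorder splits into left=[2], right=[17, 21, 25]
  root=17; inorder splits into left=[], right=[21, 25]
  root=25; inorder splits into left=[21], right=[]
  root=21; inorder splits into left=[], right=[]
  root=2; inorder splits into left=[], right=[]
Reconstructed level-order: [16, 2, 17, 25, 21]
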